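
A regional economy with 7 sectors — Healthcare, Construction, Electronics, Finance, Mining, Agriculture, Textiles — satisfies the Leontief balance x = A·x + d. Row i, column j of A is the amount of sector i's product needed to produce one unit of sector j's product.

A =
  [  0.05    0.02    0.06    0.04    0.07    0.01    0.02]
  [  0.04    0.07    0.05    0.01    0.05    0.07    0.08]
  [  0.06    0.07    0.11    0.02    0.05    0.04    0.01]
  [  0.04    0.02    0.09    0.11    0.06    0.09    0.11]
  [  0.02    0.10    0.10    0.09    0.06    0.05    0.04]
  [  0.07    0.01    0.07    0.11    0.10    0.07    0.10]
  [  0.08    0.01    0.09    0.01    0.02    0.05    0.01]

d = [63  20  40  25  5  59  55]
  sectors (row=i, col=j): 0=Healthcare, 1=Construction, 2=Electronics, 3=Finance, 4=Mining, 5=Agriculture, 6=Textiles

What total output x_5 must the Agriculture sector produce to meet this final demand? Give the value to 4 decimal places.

Form M = I − A:
  [  0.95   -0.02   -0.06   -0.04   -0.07   -0.01   -0.02]
  [ -0.04    0.93   -0.05   -0.01   -0.05   -0.07   -0.08]
  [ -0.06   -0.07    0.89   -0.02   -0.05   -0.04   -0.01]
  [ -0.04   -0.02   -0.09    0.89   -0.06   -0.09   -0.11]
  [ -0.02   -0.10   -0.10   -0.09    0.94   -0.05   -0.04]
  [ -0.07   -0.01   -0.07   -0.11   -0.10    0.93   -0.10]
  [ -0.08   -0.01   -0.09   -0.01   -0.02   -0.05    0.99]
Leontief inverse L = M⁻¹:
  [  1.0712    0.0429    0.0986    0.0650    0.0958    0.0326    0.0405]
  [  0.0726    1.0965    0.0991    0.0402    0.0847    0.1019    0.1093]
  [  0.0896    0.1005    1.1590    0.0488    0.0850    0.0697    0.0375]
  [  0.0873    0.0544    0.1655    1.1619    0.1104    0.1389    0.1554]
  [  0.0590    0.1372    0.1650    0.1322    1.1046    0.0947    0.0828]
  [  0.1159    0.0469    0.1467    0.1642    0.1514    1.1182    0.1449]
  [  0.1034    0.0294    0.1268    0.0328    0.0474    0.0698    1.0285]
Total output x = L · d:
  x_0 = 1.0712·63 + 0.0429·20 + 0.0986·40 + 0.0650·25 + 0.0958·5 + 0.0326·59 + 0.0405·55 = 78.5476
  x_1 = 0.0726·63 + 1.0965·20 + 0.0991·40 + 0.0402·25 + 0.0847·5 + 0.1019·59 + 0.1093·55 = 43.9222
  x_2 = 0.0896·63 + 0.1005·20 + 1.1590·40 + 0.0488·25 + 0.0850·5 + 0.0697·59 + 0.0375·55 = 61.8378
  x_3 = 0.0873·63 + 0.0544·20 + 0.1655·40 + 1.1619·25 + 0.1104·5 + 0.1389·59 + 0.1554·55 = 59.5505
  x_4 = 0.0590·63 + 0.1372·20 + 0.1650·40 + 0.1322·25 + 1.1046·5 + 0.0947·59 + 0.0828·55 = 32.0304
  x_5 = 0.1159·63 + 0.0469·20 + 0.1467·40 + 0.1642·25 + 0.1514·5 + 1.1182·59 + 0.1449·55 = 92.9148
  x_6 = 0.1034·63 + 0.0294·20 + 0.1268·40 + 0.0328·25 + 0.0474·5 + 0.0698·59 + 1.0285·55 = 73.9094

92.9148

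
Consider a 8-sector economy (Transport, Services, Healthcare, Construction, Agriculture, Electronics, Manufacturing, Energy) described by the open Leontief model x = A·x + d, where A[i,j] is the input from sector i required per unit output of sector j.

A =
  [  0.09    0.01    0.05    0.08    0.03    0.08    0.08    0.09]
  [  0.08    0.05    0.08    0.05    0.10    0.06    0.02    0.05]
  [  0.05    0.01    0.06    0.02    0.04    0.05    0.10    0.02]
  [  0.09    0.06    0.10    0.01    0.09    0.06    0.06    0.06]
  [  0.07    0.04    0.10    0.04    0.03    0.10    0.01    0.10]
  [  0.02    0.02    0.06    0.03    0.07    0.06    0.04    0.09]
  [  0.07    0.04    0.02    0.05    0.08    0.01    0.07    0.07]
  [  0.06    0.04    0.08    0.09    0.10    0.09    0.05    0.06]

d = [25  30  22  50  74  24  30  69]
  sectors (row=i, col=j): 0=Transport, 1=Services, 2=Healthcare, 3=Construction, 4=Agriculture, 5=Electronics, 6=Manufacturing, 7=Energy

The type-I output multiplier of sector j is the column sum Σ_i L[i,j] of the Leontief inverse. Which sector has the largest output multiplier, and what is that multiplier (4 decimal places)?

Form M = I − A:
  [  0.91   -0.01   -0.05   -0.08   -0.03   -0.08   -0.08   -0.09]
  [ -0.08    0.95   -0.08   -0.05   -0.10   -0.06   -0.02   -0.05]
  [ -0.05   -0.01    0.94   -0.02   -0.04   -0.05   -0.10   -0.02]
  [ -0.09   -0.06   -0.10    0.99   -0.09   -0.06   -0.06   -0.06]
  [ -0.07   -0.04   -0.10   -0.04    0.97   -0.10   -0.01   -0.10]
  [ -0.02   -0.02   -0.06   -0.03   -0.07    0.94   -0.04   -0.09]
  [ -0.07   -0.04   -0.02   -0.05   -0.08   -0.01    0.93   -0.07]
  [ -0.06   -0.04   -0.08   -0.09   -0.10   -0.09   -0.05    0.94]
Leontief inverse L = M⁻¹:
  [  1.1523    0.0406    0.1134    0.1266    0.0938    0.1412    0.1359    0.1566]
  [  0.1394    1.0783    0.1446    0.0925    0.1563    0.1225    0.0697    0.1132]
  [  0.0908    0.0294    1.0989    0.0497    0.0800    0.0873    0.1379    0.0639]
  [  0.1530    0.0893    0.1654    1.0575    0.1504    0.1244    0.1149    0.1269]
  [  0.1258    0.0669    0.1624    0.0834    1.0894    0.1609    0.0624    0.1603]
  [  0.0651    0.0435    0.1110    0.0648    0.1180    1.1089    0.0791    0.1397]
  [  0.1241    0.0667    0.0741    0.0896    0.1312    0.0623    1.1120    0.1255]
  [  0.1281    0.0744    0.1546    0.1373    0.1680    0.1602    0.1077    1.1333]
Total output x = L · d:
  x_0 = 1.1523·25 + 0.0406·30 + 0.1134·22 + 0.1266·50 + 0.0938·74 + 0.1412·24 + 0.1359·30 + 0.1566·69 = 64.0600
  x_1 = 0.1394·25 + 1.0783·30 + 0.1446·22 + 0.0925·50 + 0.1563·74 + 0.1225·24 + 0.0697·30 + 0.1132·69 = 68.0524
  x_2 = 0.0908·25 + 0.0294·30 + 1.0989·22 + 0.0497·50 + 0.0800·74 + 0.0873·24 + 0.1379·30 + 0.0639·69 = 46.3752
  x_3 = 0.1530·25 + 0.0893·30 + 0.1654·22 + 1.0575·50 + 0.1504·74 + 0.1244·24 + 0.1149·30 + 0.1269·69 = 89.3360
  x_4 = 0.1258·25 + 0.0669·30 + 0.1624·22 + 0.0834·50 + 1.0894·74 + 0.1609·24 + 0.0624·30 + 0.1603·69 = 110.3088
  x_5 = 0.0651·25 + 0.0435·30 + 0.1110·22 + 0.0648·50 + 0.1180·74 + 1.1089·24 + 0.0791·30 + 0.1397·69 = 55.9689
  x_6 = 0.1241·25 + 0.0667·30 + 0.0741·22 + 0.0896·50 + 0.1312·74 + 0.0623·24 + 1.1120·30 + 0.1255·69 = 64.4341
  x_7 = 0.1281·25 + 0.0744·30 + 0.1546·22 + 0.1373·50 + 0.1680·74 + 0.1602·24 + 0.1077·30 + 1.1333·69 = 113.4104
Output multipliers (column sums of L):
  Transport: 1.9785
  Services: 1.4890
  Healthcare: 2.0244
  Construction: 1.7015
  Agriculture: 1.9872
  Electronics: 1.9677
  Manufacturing: 1.8195
  Energy: 2.0194

Healthcare (2.0244)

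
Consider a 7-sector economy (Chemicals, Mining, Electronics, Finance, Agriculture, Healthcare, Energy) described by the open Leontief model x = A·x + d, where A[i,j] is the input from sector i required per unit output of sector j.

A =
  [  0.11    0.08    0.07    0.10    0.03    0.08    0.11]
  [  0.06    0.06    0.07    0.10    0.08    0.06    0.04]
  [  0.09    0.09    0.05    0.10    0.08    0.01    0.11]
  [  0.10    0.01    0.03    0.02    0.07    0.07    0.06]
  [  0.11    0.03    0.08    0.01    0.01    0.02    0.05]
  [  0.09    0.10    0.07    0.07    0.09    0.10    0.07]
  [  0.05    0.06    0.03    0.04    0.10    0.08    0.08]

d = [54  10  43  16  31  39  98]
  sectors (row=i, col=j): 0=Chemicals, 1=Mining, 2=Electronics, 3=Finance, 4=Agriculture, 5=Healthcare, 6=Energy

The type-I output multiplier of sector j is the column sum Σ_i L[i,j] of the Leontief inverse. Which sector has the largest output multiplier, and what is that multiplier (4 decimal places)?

Form M = I − A:
  [  0.89   -0.08   -0.07   -0.10   -0.03   -0.08   -0.11]
  [ -0.06    0.94   -0.07   -0.10   -0.08   -0.06   -0.04]
  [ -0.09   -0.09    0.95   -0.10   -0.08   -0.01   -0.11]
  [ -0.10   -0.01   -0.03    0.98   -0.07   -0.07   -0.06]
  [ -0.11   -0.03   -0.08   -0.01    0.99   -0.02   -0.05]
  [ -0.09   -0.10   -0.07   -0.07   -0.09    0.90   -0.07]
  [ -0.05   -0.06   -0.03   -0.04   -0.10   -0.08    0.92]
Leontief inverse L = M⁻¹:
  [  1.2054    0.1489    0.1313    0.1714    0.1047    0.1515    0.1947]
  [  0.1383    1.1117    0.1199    0.1535    0.1354    0.1120    0.1051]
  [  0.1742    0.1458    1.1041    0.1592    0.1423    0.0692    0.1826]
  [  0.1623    0.0550    0.0711    1.0638    0.1123    0.1143    0.1145]
  [  0.1638    0.0716    0.1149    0.0547    1.0494    0.0572    0.1014]
  [  0.1879    0.1698    0.1354    0.1417    0.1621    1.1689    0.1530]
  [  0.1214    0.1103    0.0783    0.0890    0.1522    0.1306    1.1396]
Total output x = L · d:
  x_0 = 1.2054·54 + 0.1489·10 + 0.1313·43 + 0.1714·16 + 0.1047·31 + 0.1515·39 + 0.1947·98 = 103.2039
  x_1 = 0.1383·54 + 1.1117·10 + 0.1199·43 + 0.1535·16 + 0.1354·31 + 0.1120·39 + 0.1051·98 = 45.0588
  x_2 = 0.1742·54 + 0.1458·10 + 1.1041·43 + 0.1592·16 + 0.1423·31 + 0.0692·39 + 0.1826·98 = 85.8882
  x_3 = 0.1623·54 + 0.0550·10 + 0.0711·43 + 1.0638·16 + 0.1123·31 + 0.1143·39 + 0.1145·98 = 48.5483
  x_4 = 0.1638·54 + 0.0716·10 + 0.1149·43 + 0.0547·16 + 1.0494·31 + 0.0572·39 + 0.1014·98 = 60.0697
  x_5 = 0.1879·54 + 0.1698·10 + 0.1354·43 + 0.1417·16 + 0.1621·31 + 1.1689·39 + 0.1530·98 = 85.5416
  x_6 = 0.1214·54 + 0.1103·10 + 0.0783·43 + 0.0890·16 + 0.1522·31 + 0.1306·39 + 1.1396·98 = 133.9485
Output multipliers (column sums of L):
  Chemicals: 2.1532
  Mining: 1.8129
  Electronics: 1.7550
  Finance: 1.8333
  Agriculture: 1.8584
  Healthcare: 1.8037
  Energy: 1.9909

Chemicals (2.1532)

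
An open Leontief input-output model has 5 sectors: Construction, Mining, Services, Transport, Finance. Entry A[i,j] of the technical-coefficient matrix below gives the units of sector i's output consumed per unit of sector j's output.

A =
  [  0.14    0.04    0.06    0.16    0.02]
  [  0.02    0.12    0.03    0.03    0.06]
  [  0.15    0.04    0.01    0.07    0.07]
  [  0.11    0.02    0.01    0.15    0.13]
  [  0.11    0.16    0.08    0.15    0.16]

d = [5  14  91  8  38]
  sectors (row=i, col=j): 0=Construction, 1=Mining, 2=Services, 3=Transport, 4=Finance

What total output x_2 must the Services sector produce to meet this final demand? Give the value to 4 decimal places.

102.4086

Form M = I − A:
  [  0.86   -0.04   -0.06   -0.16   -0.02]
  [ -0.02    0.88   -0.03   -0.03   -0.06]
  [ -0.15   -0.04    0.99   -0.07   -0.07]
  [ -0.11   -0.02   -0.01    0.85   -0.13]
  [ -0.11   -0.16   -0.08   -0.15    0.84]
Leontief inverse L = M⁻¹:
  [  1.2225    0.0800    0.0857    0.2544    0.0813]
  [  0.0574    1.1609    0.0474    0.0733    0.0996]
  [  0.2175    0.0824    1.0371    0.1506    0.1208]
  [  0.1968    0.0774    0.0438    1.2566    0.2083]
  [  0.2269    0.2533    0.1268    0.2860    1.2688]
Total output x = L · d:
  x_0 = 1.2225·5 + 0.0800·14 + 0.0857·91 + 0.2544·8 + 0.0813·38 = 20.1533
  x_1 = 0.0574·5 + 1.1609·14 + 0.0474·91 + 0.0733·8 + 0.0996·38 = 25.2268
  x_2 = 0.2175·5 + 0.0824·14 + 1.0371·91 + 0.1506·8 + 0.1208·38 = 102.4086
  x_3 = 0.1968·5 + 0.0774·14 + 0.0438·91 + 1.2566·8 + 0.2083·38 = 24.0233
  x_4 = 0.2269·5 + 0.2533·14 + 0.1268·91 + 0.2860·8 + 1.2688·38 = 66.7254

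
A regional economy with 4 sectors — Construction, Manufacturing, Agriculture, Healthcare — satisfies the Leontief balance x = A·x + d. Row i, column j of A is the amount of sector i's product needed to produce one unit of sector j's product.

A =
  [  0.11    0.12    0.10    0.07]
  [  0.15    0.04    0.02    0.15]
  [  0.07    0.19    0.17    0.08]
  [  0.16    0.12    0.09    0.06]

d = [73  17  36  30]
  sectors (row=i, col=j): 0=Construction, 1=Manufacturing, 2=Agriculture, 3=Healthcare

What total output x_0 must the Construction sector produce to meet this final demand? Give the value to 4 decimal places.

Form M = I − A:
  [  0.89   -0.12   -0.10   -0.07]
  [ -0.15    0.96   -0.02   -0.15]
  [ -0.07   -0.19    0.83   -0.08]
  [ -0.16   -0.12   -0.09    0.94]
Leontief inverse L = M⁻¹:
  [  1.1940    0.1984    0.1632    0.1345]
  [  0.2292    1.1105    0.0761    0.2008]
  [  0.1772    0.2905    1.2512    0.1660]
  [  0.2495    0.2033    0.1573    1.1282]
Total output x = L · d:
  x_0 = 1.1940·73 + 0.1984·17 + 0.1632·36 + 0.1345·30 = 100.4469
  x_1 = 0.2292·73 + 1.1105·17 + 0.0761·36 + 0.2008·30 = 44.3769
  x_2 = 0.1772·73 + 0.2905·17 + 1.2512·36 + 0.1660·30 = 67.9002
  x_3 = 0.2495·73 + 0.2033·17 + 0.1573·36 + 1.1282·30 = 61.1785

100.4469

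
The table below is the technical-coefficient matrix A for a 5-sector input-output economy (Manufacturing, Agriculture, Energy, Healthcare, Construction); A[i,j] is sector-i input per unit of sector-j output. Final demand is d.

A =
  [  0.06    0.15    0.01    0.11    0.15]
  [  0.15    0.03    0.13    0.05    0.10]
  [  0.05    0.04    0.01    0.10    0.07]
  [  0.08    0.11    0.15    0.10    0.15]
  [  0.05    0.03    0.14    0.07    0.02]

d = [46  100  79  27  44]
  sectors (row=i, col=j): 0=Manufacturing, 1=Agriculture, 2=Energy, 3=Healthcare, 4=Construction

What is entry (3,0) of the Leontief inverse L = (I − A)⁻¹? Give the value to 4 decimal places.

Form M = I − A:
  [  0.94   -0.15   -0.01   -0.11   -0.15]
  [ -0.15    0.97   -0.13   -0.05   -0.10]
  [ -0.05   -0.04    0.99   -0.10   -0.07]
  [ -0.08   -0.11   -0.15    0.90   -0.15]
  [ -0.05   -0.03   -0.14   -0.07    0.98]
Leontief inverse L = M⁻¹:
  [  1.1292    0.2059    0.0977    0.1780    0.2281]
  [  0.2032    1.0891    0.1878    0.1197    0.1740]
  [  0.0870    0.0769    1.0593    0.1418    0.1185]
  [  0.1543    0.1754    0.2380    1.1848    0.2399]
  [  0.0873    0.0674    0.1791    0.1176    1.0714]
Total output x = L · d:
  x_0 = 1.1292·46 + 0.2059·100 + 0.0977·79 + 0.1780·27 + 0.2281·44 = 95.0875
  x_1 = 0.2032·46 + 1.0891·100 + 0.1878·79 + 0.1197·27 + 0.1740·44 = 143.9784
  x_2 = 0.0870·46 + 0.0769·100 + 1.0593·79 + 0.1418·27 + 0.1185·44 = 104.4218
  x_3 = 0.1543·46 + 0.1754·100 + 0.2380·79 + 1.1848·27 + 0.2399·44 = 85.9893
  x_4 = 0.0873·46 + 0.0674·100 + 0.1791·79 + 0.1176·27 + 1.0714·44 = 75.2164

L[3,0] = 0.1543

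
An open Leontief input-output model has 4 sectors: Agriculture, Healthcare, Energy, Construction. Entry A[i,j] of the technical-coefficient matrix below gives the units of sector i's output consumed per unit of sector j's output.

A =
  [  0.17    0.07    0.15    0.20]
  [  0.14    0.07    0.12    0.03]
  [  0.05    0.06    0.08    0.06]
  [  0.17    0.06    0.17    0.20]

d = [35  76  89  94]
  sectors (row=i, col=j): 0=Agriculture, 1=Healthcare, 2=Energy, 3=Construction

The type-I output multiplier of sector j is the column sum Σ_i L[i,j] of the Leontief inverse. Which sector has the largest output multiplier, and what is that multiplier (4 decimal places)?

Form M = I − A:
  [  0.83   -0.07   -0.15   -0.20]
  [ -0.14    0.93   -0.12   -0.03]
  [ -0.05   -0.06    0.92   -0.06]
  [ -0.17   -0.06   -0.17    0.80]
Leontief inverse L = M⁻¹:
  [  1.3201    0.1418    0.2998    0.3578]
  [  0.2229    1.1124    0.2022    0.1126]
  [  0.1071    0.0889    1.1373    0.1154]
  [  0.3200    0.1324    0.3206    1.3590]
Total output x = L · d:
  x_0 = 1.3201·35 + 0.1418·76 + 0.2998·89 + 0.3578·94 = 117.3015
  x_1 = 0.2229·35 + 1.1124·76 + 0.2022·89 + 0.1126·94 = 120.9226
  x_2 = 0.1071·35 + 0.0889·76 + 1.1373·89 + 0.1154·94 = 122.5794
  x_3 = 0.3200·35 + 0.1324·76 + 0.3206·89 + 1.3590·94 = 177.5439
Output multipliers (column sums of L):
  Agriculture: 1.9701
  Healthcare: 1.4755
  Energy: 1.9600
  Construction: 1.9449

Agriculture (1.9701)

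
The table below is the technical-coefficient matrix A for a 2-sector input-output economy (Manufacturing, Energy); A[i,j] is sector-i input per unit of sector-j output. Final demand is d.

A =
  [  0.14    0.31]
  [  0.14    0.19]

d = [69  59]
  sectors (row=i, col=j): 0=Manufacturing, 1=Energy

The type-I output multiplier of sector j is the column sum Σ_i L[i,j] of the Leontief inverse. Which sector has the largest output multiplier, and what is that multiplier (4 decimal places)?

Energy (1.7912)

Form M = I − A:
  [  0.86   -0.31]
  [ -0.14    0.81]
Leontief inverse L = M⁻¹:
  [  1.2400    0.4746]
  [  0.2143    1.3166]
Total output x = L · d:
  x_0 = 1.2400·69 + 0.4746·59 = 113.5640
  x_1 = 0.2143·69 + 1.3166·59 = 92.4679
Output multipliers (column sums of L):
  Manufacturing: 1.4544
  Energy: 1.7912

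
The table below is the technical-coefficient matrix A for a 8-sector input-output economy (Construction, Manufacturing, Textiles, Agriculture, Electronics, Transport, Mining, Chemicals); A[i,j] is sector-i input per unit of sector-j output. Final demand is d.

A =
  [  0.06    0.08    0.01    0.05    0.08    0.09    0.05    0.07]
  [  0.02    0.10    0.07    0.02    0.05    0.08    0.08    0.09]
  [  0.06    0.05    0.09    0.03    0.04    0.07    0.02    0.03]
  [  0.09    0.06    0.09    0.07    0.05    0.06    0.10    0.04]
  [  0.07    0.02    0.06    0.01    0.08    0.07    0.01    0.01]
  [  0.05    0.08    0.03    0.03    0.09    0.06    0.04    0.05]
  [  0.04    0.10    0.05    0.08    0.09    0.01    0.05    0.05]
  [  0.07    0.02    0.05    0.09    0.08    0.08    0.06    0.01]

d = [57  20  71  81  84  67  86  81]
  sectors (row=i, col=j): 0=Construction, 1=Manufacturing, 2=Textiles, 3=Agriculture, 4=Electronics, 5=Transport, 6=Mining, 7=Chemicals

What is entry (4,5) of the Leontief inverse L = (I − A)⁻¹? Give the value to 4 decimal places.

Form M = I − A:
  [  0.94   -0.08   -0.01   -0.05   -0.08   -0.09   -0.05   -0.07]
  [ -0.02    0.90   -0.07   -0.02   -0.05   -0.08   -0.08   -0.09]
  [ -0.06   -0.05    0.91   -0.03   -0.04   -0.07   -0.02   -0.03]
  [ -0.09   -0.06   -0.09    0.93   -0.05   -0.06   -0.10   -0.04]
  [ -0.07   -0.02   -0.06   -0.01    0.92   -0.07   -0.01   -0.01]
  [ -0.05   -0.08   -0.03   -0.03   -0.09    0.94   -0.04   -0.05]
  [ -0.04   -0.10   -0.05   -0.08   -0.09   -0.01    0.95   -0.05]
  [ -0.07   -0.02   -0.05   -0.09   -0.08   -0.08   -0.06    0.99]
Leontief inverse L = M⁻¹:
  [  1.1100    0.1374    0.0574    0.0897    0.1449    0.1491    0.0954    0.1101]
  [  0.0695    1.1601    0.1224    0.0619    0.1151    0.1395    0.1258    0.1312]
  [  0.0995    0.0952    1.1292    0.0591    0.0882    0.1179    0.0530    0.0618]
  [  0.1478    0.1284    0.1473    1.1175    0.1216    0.1254    0.1514    0.0869]
  [  0.1034    0.0556    0.0899    0.0316    1.1217    0.1102    0.0340    0.0350]
  [  0.0929    0.1290    0.0723    0.0624    0.1453    1.1119    0.0775    0.0845]
  [  0.0888    0.1542    0.1015    0.1178    0.1482    0.0669    1.0948    0.0883]
  [  0.1196    0.0739    0.0962    0.1269    0.1395    0.1335    0.1011    1.0466]
Total output x = L · d:
  x_0 = 1.1100·57 + 0.1374·20 + 0.0574·71 + 0.0897·81 + 0.1449·84 + 0.1491·67 + 0.0954·86 + 0.1101·81 = 116.6463
  x_1 = 0.0695·57 + 1.1601·20 + 0.1224·71 + 0.0619·81 + 0.1151·84 + 0.1395·67 + 0.1258·86 + 0.1312·81 = 81.3350
  x_2 = 0.0995·57 + 0.0952·20 + 1.1292·71 + 0.0591·81 + 0.0882·84 + 0.1179·67 + 0.0530·86 + 0.0618·81 = 117.4129
  x_3 = 0.1478·57 + 0.1284·20 + 0.1473·71 + 1.1175·81 + 0.1216·84 + 0.1254·67 + 0.1514·86 + 0.0869·81 = 150.6481
  x_4 = 0.1034·57 + 0.0556·20 + 0.0899·71 + 0.0316·81 + 1.1217·84 + 0.1102·67 + 0.0340·86 + 0.0350·81 = 123.3145
  x_5 = 0.0929·57 + 0.1290·20 + 0.0723·71 + 0.0624·81 + 0.1453·84 + 1.1119·67 + 0.0775·86 + 0.0845·81 = 118.2780
  x_6 = 0.0888·57 + 0.1542·20 + 0.1015·71 + 0.1178·81 + 0.1482·84 + 0.0669·67 + 1.0948·86 + 0.0883·81 = 143.1363
  x_7 = 0.1196·57 + 0.0739·20 + 0.0962·71 + 0.1269·81 + 0.1395·84 + 0.1335·67 + 0.1011·86 + 1.0466·81 = 139.5318

L[4,5] = 0.1102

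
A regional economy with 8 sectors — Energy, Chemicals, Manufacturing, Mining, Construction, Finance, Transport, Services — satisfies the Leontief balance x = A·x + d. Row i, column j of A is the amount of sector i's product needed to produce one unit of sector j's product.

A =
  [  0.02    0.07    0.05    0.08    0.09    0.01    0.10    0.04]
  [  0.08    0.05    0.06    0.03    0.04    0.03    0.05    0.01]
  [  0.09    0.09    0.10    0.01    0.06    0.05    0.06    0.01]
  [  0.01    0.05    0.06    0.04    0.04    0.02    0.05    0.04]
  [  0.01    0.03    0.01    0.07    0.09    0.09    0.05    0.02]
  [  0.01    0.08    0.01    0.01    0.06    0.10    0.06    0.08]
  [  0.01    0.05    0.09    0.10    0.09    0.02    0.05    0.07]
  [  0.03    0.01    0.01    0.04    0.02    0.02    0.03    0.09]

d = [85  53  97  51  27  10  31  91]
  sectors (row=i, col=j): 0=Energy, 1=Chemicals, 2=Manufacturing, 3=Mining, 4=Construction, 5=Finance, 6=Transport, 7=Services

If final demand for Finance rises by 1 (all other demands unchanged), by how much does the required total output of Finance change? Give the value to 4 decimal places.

1.1325

Form M = I − A:
  [  0.98   -0.07   -0.05   -0.08   -0.09   -0.01   -0.10   -0.04]
  [ -0.08    0.95   -0.06   -0.03   -0.04   -0.03   -0.05   -0.01]
  [ -0.09   -0.09    0.90   -0.01   -0.06   -0.05   -0.06   -0.01]
  [ -0.01   -0.05   -0.06    0.96   -0.04   -0.02   -0.05   -0.04]
  [ -0.01   -0.03   -0.01   -0.07    0.91   -0.09   -0.05   -0.02]
  [ -0.01   -0.08   -0.01   -0.01   -0.06    0.90   -0.06   -0.08]
  [ -0.01   -0.05   -0.09   -0.10   -0.09   -0.02    0.95   -0.07]
  [ -0.03   -0.01   -0.01   -0.04   -0.02   -0.02   -0.03    0.91]
Leontief inverse L = M⁻¹:
  [  1.0441    0.1076    0.0899    0.1192    0.1372    0.0412    0.1396    0.0707]
  [  0.1008    1.0838    0.0922    0.0598    0.0791    0.0542    0.0853    0.0330]
  [  0.1210    0.1366    1.1435    0.0482    0.1126    0.0850    0.1072    0.0397]
  [  0.0289    0.0768    0.0872    1.0635    0.0704    0.0415    0.0768    0.0609]
  [  0.0242    0.0609    0.0346    0.0983    1.1278    0.1221    0.0817    0.0482]
  [  0.0299    0.1123    0.0361    0.0399    0.0985    1.1325    0.0937    0.1136]
  [  0.0367    0.0893    0.1293    0.1354    0.1356    0.0536    1.0902    0.1015]
  [  0.0405    0.0271    0.0262    0.0594    0.0411    0.0341    0.0499    1.1116]
Total output x = L · d:
  x_0 = 1.0441·85 + 0.1076·53 + 0.0899·97 + 0.1192·51 + 0.1372·27 + 0.0412·10 + 0.1396·31 + 0.0707·91 = 124.1218
  x_1 = 0.1008·85 + 1.0838·53 + 0.0922·97 + 0.0598·51 + 0.0791·27 + 0.0542·10 + 0.0853·31 + 0.0330·91 = 86.3344
  x_2 = 0.1210·85 + 0.1366·53 + 1.1435·97 + 0.0482·51 + 0.1126·27 + 0.0850·10 + 0.1072·31 + 0.0397·91 = 141.7241
  x_3 = 0.0289·85 + 0.0768·53 + 0.0872·97 + 1.0635·51 + 0.0704·27 + 0.0415·10 + 0.0768·31 + 0.0609·91 = 79.4660
  x_4 = 0.0242·85 + 0.0609·53 + 0.0346·97 + 0.0983·51 + 1.1278·27 + 0.1221·10 + 0.0817·31 + 0.0482·91 = 52.2456
  x_5 = 0.0299·85 + 0.1123·53 + 0.0361·97 + 0.0399·51 + 0.0985·27 + 1.1325·10 + 0.0937·31 + 0.1136·91 = 41.2612
  x_6 = 0.0367·85 + 0.0893·53 + 0.1293·97 + 0.1354·51 + 0.1356·27 + 0.0536·10 + 1.0902·31 + 0.1015·91 = 74.5361
  x_7 = 0.0405·85 + 0.0271·53 + 0.0262·97 + 0.0594·51 + 0.0411·27 + 0.0341·10 + 0.0499·31 + 1.1116·91 = 114.6034
Δx_5 = L[5,5] · Δd_5 = 1.1325 · 1 = 1.1325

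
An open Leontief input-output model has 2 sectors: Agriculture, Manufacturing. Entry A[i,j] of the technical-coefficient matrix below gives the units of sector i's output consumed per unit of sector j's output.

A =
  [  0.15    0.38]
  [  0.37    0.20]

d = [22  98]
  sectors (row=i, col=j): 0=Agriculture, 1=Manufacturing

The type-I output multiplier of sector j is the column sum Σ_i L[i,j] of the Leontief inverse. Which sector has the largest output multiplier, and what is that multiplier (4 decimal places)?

Form M = I − A:
  [  0.85   -0.38]
  [ -0.37    0.80]
Leontief inverse L = M⁻¹:
  [  1.4831    0.7045]
  [  0.6859    1.5758]
Total output x = L · d:
  x_0 = 1.4831·22 + 0.7045·98 = 101.6685
  x_1 = 0.6859·22 + 1.5758·98 = 169.5217
Output multipliers (column sums of L):
  Agriculture: 2.1691
  Manufacturing: 2.2803

Manufacturing (2.2803)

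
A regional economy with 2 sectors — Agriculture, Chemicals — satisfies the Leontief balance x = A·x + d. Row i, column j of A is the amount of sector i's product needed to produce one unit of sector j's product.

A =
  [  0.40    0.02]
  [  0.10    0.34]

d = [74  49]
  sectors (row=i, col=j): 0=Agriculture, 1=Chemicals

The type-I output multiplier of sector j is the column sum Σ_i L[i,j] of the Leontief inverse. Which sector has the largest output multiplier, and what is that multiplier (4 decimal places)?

Agriculture (1.9289)

Form M = I − A:
  [  0.60   -0.02]
  [ -0.10    0.66]
Leontief inverse L = M⁻¹:
  [  1.6751    0.0508]
  [  0.2538    1.5228]
Total output x = L · d:
  x_0 = 1.6751·74 + 0.0508·49 = 126.4467
  x_1 = 0.2538·74 + 1.5228·49 = 93.4010
Output multipliers (column sums of L):
  Agriculture: 1.9289
  Chemicals: 1.5736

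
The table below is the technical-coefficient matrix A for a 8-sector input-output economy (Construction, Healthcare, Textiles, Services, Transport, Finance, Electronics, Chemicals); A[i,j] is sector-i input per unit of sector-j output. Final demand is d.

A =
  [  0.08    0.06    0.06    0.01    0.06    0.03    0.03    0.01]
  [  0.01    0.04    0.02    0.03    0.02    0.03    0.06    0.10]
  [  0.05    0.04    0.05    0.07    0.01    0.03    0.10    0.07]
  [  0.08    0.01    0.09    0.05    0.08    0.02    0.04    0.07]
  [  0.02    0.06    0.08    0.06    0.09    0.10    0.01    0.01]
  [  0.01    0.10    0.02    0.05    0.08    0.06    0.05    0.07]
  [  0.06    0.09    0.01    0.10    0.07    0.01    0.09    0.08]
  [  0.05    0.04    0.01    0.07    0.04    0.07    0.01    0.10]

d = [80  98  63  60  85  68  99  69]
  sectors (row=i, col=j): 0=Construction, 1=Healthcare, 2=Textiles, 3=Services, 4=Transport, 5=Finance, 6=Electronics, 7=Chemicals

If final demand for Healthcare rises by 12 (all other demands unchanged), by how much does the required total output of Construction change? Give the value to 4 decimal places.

Form M = I − A:
  [  0.92   -0.06   -0.06   -0.01   -0.06   -0.03   -0.03   -0.01]
  [ -0.01    0.96   -0.02   -0.03   -0.02   -0.03   -0.06   -0.10]
  [ -0.05   -0.04    0.95   -0.07   -0.01   -0.03   -0.10   -0.07]
  [ -0.08   -0.01   -0.09    0.95   -0.08   -0.02   -0.04   -0.07]
  [ -0.02   -0.06   -0.08   -0.06    0.91   -0.10   -0.01   -0.01]
  [ -0.01   -0.10   -0.02   -0.05   -0.08    0.94   -0.05   -0.07]
  [ -0.06   -0.09   -0.01   -0.10   -0.07   -0.01    0.91   -0.08]
  [ -0.05   -0.04   -0.01   -0.07   -0.04   -0.07   -0.01    0.90]
Leontief inverse L = M⁻¹:
  [  1.1046    0.0916    0.0852    0.0386    0.0904    0.0551    0.0580    0.0425]
  [  0.0337    1.0683    0.0381    0.0619    0.0489    0.0541    0.0835    0.1390]
  [  0.0863    0.0784    1.0785    0.1122    0.0500    0.0577    0.1365    0.1195]
  [  0.1165    0.0489    0.1251    1.0914    0.1216    0.0547    0.0744    0.1136]
  [  0.0480    0.1002    0.1138    0.0996    1.1321    0.1355    0.0456    0.0554]
  [  0.0387    0.1401    0.0496    0.0915    0.1223    1.0960    0.0829    0.1209]
  [  0.1010    0.1337    0.0476    0.1477    0.1200    0.0471    1.1282    0.1364]
  [  0.0792    0.0741    0.0376    0.1042    0.0784    0.1022    0.0352    1.1432]
Total output x = L · d:
  x_0 = 1.1046·80 + 0.0916·98 + 0.0852·63 + 0.0386·60 + 0.0904·85 + 0.0551·68 + 0.0580·99 + 0.0425·69 = 125.1324
  x_1 = 0.0337·80 + 1.0683·98 + 0.0381·63 + 0.0619·60 + 0.0489·85 + 0.0541·68 + 0.0835·99 + 0.1390·69 = 139.1954
  x_2 = 0.0863·80 + 0.0784·98 + 1.0785·63 + 0.1122·60 + 0.0500·85 + 0.0577·68 + 0.1365·99 + 0.1195·69 = 119.1959
  x_3 = 0.1165·80 + 0.0489·98 + 0.1251·63 + 1.0914·60 + 0.1216·85 + 0.0547·68 + 0.0744·99 + 0.1136·69 = 116.7272
  x_4 = 0.0480·80 + 0.1002·98 + 0.1138·63 + 0.0996·60 + 1.1321·85 + 0.1355·68 + 0.0456·99 + 0.0554·69 = 140.5949
  x_5 = 0.0387·80 + 0.1401·98 + 0.0496·63 + 0.0915·60 + 0.1223·85 + 1.0960·68 + 0.0829·99 + 0.1209·69 = 126.9034
  x_6 = 0.1010·80 + 0.1337·98 + 0.0476·63 + 0.1477·60 + 0.1200·85 + 0.0471·68 + 1.1282·99 + 0.1364·69 = 167.5450
  x_7 = 0.0792·80 + 0.0741·98 + 0.0376·63 + 0.1042·60 + 0.0784·85 + 0.1022·68 + 0.0352·99 + 1.1432·69 = 118.1886
Δx_0 = L[0,1] · Δd_1 = 0.0916 · 12 = 1.0990

1.0990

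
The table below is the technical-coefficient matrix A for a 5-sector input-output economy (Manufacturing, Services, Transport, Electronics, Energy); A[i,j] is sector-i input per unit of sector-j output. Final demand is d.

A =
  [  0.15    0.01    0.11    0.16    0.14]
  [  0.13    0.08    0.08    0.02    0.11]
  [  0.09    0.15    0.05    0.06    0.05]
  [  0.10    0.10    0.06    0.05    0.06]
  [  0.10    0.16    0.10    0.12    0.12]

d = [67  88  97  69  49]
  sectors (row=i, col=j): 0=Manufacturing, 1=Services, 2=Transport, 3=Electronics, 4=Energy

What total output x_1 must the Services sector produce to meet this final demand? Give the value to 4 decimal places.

148.1497

Form M = I − A:
  [  0.85   -0.01   -0.11   -0.16   -0.14]
  [ -0.13    0.92   -0.08   -0.02   -0.11]
  [ -0.09   -0.15    0.95   -0.06   -0.05]
  [ -0.10   -0.10   -0.06    0.95   -0.06]
  [ -0.10   -0.16   -0.10   -0.12    0.88]
Leontief inverse L = M⁻¹:
  [  1.2754    0.1178    0.2001    0.2611    0.2468]
  [  0.2277    1.1587    0.1507    0.0970    0.1962]
  [  0.1806    0.2188    1.1131    0.1214    0.1276]
  [  0.1843    0.1653    0.1194    1.1114    0.1325]
  [  0.2320    0.2715    0.1929    0.2127    1.2327]
Total output x = L · d:
  x_0 = 1.2754·67 + 0.1178·88 + 0.2001·97 + 0.2611·69 + 0.2468·49 = 145.3340
  x_1 = 0.2277·67 + 1.1587·88 + 0.1507·97 + 0.0970·69 + 0.1962·49 = 148.1497
  x_2 = 0.1806·67 + 0.2188·88 + 1.1131·97 + 0.1214·69 + 0.1276·49 = 153.9613
  x_3 = 0.1843·67 + 0.1653·88 + 0.1194·97 + 1.1114·69 + 0.1325·49 = 121.6623
  x_4 = 0.2320·67 + 0.2715·88 + 0.1929·97 + 0.2127·69 + 1.2327·49 = 133.2193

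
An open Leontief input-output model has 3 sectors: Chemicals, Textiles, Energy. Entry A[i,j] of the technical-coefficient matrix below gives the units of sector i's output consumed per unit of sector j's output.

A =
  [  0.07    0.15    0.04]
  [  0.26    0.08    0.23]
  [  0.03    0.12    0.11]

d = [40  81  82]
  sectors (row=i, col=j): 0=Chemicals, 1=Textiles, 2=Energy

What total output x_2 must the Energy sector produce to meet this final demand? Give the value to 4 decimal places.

Form M = I − A:
  [  0.93   -0.15   -0.04]
  [ -0.26    0.92   -0.23]
  [ -0.03   -0.12    0.89]
Leontief inverse L = M⁻¹:
  [  1.1340    0.1982    0.1022]
  [  0.3415    1.1846    0.3215]
  [  0.0843    0.1664    1.1704]
Total output x = L · d:
  x_0 = 1.1340·40 + 0.1982·81 + 0.1022·82 = 69.7944
  x_1 = 0.3415·40 + 1.1846·81 + 0.3215·82 = 135.9732
  x_2 = 0.0843·40 + 0.1664·81 + 1.1704·82 = 112.8209

112.8209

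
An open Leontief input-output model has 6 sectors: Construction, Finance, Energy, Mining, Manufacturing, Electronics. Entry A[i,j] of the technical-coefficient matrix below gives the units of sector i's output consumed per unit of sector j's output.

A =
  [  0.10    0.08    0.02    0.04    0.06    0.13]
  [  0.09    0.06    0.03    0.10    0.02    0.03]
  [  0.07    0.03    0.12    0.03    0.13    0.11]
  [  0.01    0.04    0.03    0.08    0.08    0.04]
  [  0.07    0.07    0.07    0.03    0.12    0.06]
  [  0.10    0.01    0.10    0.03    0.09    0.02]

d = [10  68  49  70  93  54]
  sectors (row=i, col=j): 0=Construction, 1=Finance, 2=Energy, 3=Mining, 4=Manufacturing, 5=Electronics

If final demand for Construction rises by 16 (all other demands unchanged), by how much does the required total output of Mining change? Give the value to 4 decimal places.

Form M = I − A:
  [  0.90   -0.08   -0.02   -0.04   -0.06   -0.13]
  [ -0.09    0.94   -0.03   -0.10   -0.02   -0.03]
  [ -0.07   -0.03    0.88   -0.03   -0.13   -0.11]
  [ -0.01   -0.04   -0.03    0.92   -0.08   -0.04]
  [ -0.07   -0.07   -0.07   -0.03    0.88   -0.06]
  [ -0.10   -0.01   -0.10   -0.03   -0.09    0.98]
Leontief inverse L = M⁻¹:
  [  1.1564    0.1140    0.0616    0.0741    0.1151    0.1739]
  [  0.1265    1.0871    0.0566    0.1296    0.0602    0.0654]
  [  0.1342    0.0691    1.1795    0.0641    0.2079    0.1677]
  [  0.0396    0.0618    0.0576    1.1033    0.1197    0.0660]
  [  0.1240    0.1060    0.1147    0.0627    1.1809    0.1074]
  [  0.1456    0.0414    0.1395    0.0549    0.1457    1.0678]
Total output x = L · d:
  x_0 = 1.1564·10 + 0.1140·68 + 0.0616·49 + 0.0741·70 + 0.1151·93 + 0.1739·54 = 47.6066
  x_1 = 0.1265·10 + 1.0871·68 + 0.0566·49 + 0.1296·70 + 0.0602·93 + 0.0654·54 = 96.1559
  x_2 = 0.1342·10 + 0.0691·68 + 1.1795·49 + 0.0641·70 + 0.2079·93 + 0.1677·54 = 96.7099
  x_3 = 0.0396·10 + 0.0618·68 + 0.0576·49 + 1.1033·70 + 0.1197·93 + 0.0660·54 = 99.3433
  x_4 = 0.1240·10 + 0.1060·68 + 0.1147·49 + 0.0627·70 + 1.1809·93 + 0.1074·54 = 134.0718
  x_5 = 0.1456·10 + 0.0414·68 + 0.1395·49 + 0.0549·70 + 0.1457·93 + 1.0678·54 = 86.1632
Δx_3 = L[3,0] · Δd_0 = 0.0396 · 16 = 0.6329

0.6329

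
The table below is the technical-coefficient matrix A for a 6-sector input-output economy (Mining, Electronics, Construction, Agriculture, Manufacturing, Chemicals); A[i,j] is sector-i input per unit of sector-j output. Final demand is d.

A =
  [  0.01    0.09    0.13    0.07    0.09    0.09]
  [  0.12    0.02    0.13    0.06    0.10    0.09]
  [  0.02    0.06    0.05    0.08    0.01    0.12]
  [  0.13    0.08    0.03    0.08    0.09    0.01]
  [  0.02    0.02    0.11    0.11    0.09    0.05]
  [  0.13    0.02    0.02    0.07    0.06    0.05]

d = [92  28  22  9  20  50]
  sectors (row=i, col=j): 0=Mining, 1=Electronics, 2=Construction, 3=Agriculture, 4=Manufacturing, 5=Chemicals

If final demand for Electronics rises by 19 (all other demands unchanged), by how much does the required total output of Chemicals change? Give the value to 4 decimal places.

1.0220

Form M = I − A:
  [  0.99   -0.09   -0.13   -0.07   -0.09   -0.09]
  [ -0.12    0.98   -0.13   -0.06   -0.10   -0.09]
  [ -0.02   -0.06    0.95   -0.08   -0.01   -0.12]
  [ -0.13   -0.08   -0.03    0.92   -0.09   -0.01]
  [ -0.02   -0.02   -0.11   -0.11    0.91   -0.05]
  [ -0.13   -0.02   -0.02   -0.07   -0.06    0.95]
Leontief inverse L = M⁻¹:
  [  1.0690    0.1266    0.1877    0.1343    0.1446    0.1460]
  [  0.1733    1.0653    0.1952    0.1302    0.1592    0.1517]
  [  0.0703    0.0873    1.0873    0.1236    0.0510    0.1563]
  [  0.1767    0.1192    0.0949    1.1387    0.1482    0.0598]
  [  0.0664    0.0541    0.1551    0.1649    1.1355    0.0925]
  [  0.1686    0.0538    0.0695    0.1180    0.1069    1.0893]
Total output x = L · d:
  x_0 = 1.0690·92 + 0.1266·28 + 0.1877·22 + 0.1343·9 + 0.1446·20 + 0.1460·50 = 117.4160
  x_1 = 0.1733·92 + 1.0653·28 + 0.1952·22 + 0.1302·9 + 0.1592·20 + 0.1517·50 = 62.0108
  x_2 = 0.0703·92 + 0.0873·28 + 1.0873·22 + 0.1236·9 + 0.0510·20 + 0.1563·50 = 42.7836
  x_3 = 0.1767·92 + 0.1192·28 + 0.0949·22 + 1.1387·9 + 0.1482·20 + 0.0598·50 = 37.8892
  x_4 = 0.0664·92 + 0.0541·28 + 0.1551·22 + 0.1649·9 + 1.1355·20 + 0.0925·50 = 39.8607
  x_5 = 0.1686·92 + 0.0538·28 + 0.0695·22 + 0.1180·9 + 0.1069·20 + 1.0893·50 = 76.2146
Δx_5 = L[5,1] · Δd_1 = 0.0538 · 19 = 1.0220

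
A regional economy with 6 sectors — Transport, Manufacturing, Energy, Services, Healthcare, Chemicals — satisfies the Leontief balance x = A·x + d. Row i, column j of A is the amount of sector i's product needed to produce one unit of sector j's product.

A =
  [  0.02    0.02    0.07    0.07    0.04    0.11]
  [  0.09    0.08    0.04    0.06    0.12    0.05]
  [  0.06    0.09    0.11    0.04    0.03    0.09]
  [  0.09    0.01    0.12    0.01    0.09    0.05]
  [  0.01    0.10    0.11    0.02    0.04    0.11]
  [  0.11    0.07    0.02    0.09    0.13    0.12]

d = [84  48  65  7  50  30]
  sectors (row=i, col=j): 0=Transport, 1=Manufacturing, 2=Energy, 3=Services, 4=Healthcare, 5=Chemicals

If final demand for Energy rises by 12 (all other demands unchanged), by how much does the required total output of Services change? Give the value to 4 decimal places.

2.0554

Form M = I − A:
  [  0.98   -0.02   -0.07   -0.07   -0.04   -0.11]
  [ -0.09    0.92   -0.04   -0.06   -0.12   -0.05]
  [ -0.06   -0.09    0.89   -0.04   -0.03   -0.09]
  [ -0.09   -0.01   -0.12    0.99   -0.09   -0.05]
  [ -0.01   -0.10   -0.11   -0.02    0.96   -0.11]
  [ -0.11   -0.07   -0.02   -0.09   -0.13    0.88]
Leontief inverse L = M⁻¹:
  [  1.0611    0.0572    0.1138    0.0997    0.0865    0.1640]
  [  0.1335    1.1285    0.0984    0.0961    0.1747    0.1182]
  [  0.1096    0.1383    1.1633    0.0791    0.0867    0.1559]
  [  0.1249    0.0534    0.1713    1.0419    0.1300    0.1116]
  [  0.0593    0.1497    0.1586    0.0575    1.0966    0.1725]
  [  0.1673    0.1276    0.0894    0.1370    0.2020    1.2067]
Total output x = L · d:
  x_0 = 1.0611·84 + 0.0572·48 + 0.1138·65 + 0.0997·7 + 0.0865·50 + 0.1640·30 = 109.2169
  x_1 = 0.1335·84 + 1.1285·48 + 0.0984·65 + 0.0961·7 + 0.1747·50 + 0.1182·30 = 84.7374
  x_2 = 0.1096·84 + 0.1383·48 + 1.1633·65 + 0.0791·7 + 0.0867·50 + 0.1559·30 = 101.0243
  x_3 = 0.1249·84 + 0.0534·48 + 0.1713·65 + 1.0419·7 + 0.1300·50 + 0.1116·30 = 41.3347
  x_4 = 0.0593·84 + 0.1497·48 + 0.1586·65 + 0.0575·7 + 1.0966·50 + 0.1725·30 = 82.8779
  x_5 = 0.1673·84 + 0.1276·48 + 0.0894·65 + 0.1370·7 + 0.2020·50 + 1.2067·30 = 73.2502
Δx_3 = L[3,2] · Δd_2 = 0.1713 · 12 = 2.0554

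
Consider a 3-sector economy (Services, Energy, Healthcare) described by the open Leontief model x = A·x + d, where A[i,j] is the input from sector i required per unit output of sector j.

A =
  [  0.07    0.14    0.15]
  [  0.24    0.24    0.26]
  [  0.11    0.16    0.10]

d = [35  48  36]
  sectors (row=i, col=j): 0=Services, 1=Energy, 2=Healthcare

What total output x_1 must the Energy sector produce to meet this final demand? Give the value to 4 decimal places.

106.3444

Form M = I − A:
  [  0.93   -0.14   -0.15]
  [ -0.24    0.76   -0.26]
  [ -0.11   -0.16    0.90]
Leontief inverse L = M⁻¹:
  [  1.1790    0.2753    0.2760]
  [  0.4489    1.5058    0.5098]
  [  0.2239    0.3013    1.2355]
Total output x = L · d:
  x_0 = 1.1790·35 + 0.2753·48 + 0.2760·36 = 64.4140
  x_1 = 0.4489·35 + 1.5058·48 + 0.5098·36 = 106.3444
  x_2 = 0.2239·35 + 0.3013·48 + 1.2355·36 = 66.7785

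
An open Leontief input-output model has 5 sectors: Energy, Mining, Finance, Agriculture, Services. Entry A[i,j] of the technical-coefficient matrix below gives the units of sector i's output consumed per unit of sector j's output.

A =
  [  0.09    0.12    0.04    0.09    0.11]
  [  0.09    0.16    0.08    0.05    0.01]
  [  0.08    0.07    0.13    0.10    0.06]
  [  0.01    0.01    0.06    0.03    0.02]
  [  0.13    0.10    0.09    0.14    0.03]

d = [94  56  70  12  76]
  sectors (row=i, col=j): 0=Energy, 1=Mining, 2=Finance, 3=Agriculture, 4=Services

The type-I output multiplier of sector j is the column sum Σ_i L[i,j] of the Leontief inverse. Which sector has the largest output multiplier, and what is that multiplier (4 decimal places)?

Mining (1.7422)

Form M = I − A:
  [  0.91   -0.12   -0.04   -0.09   -0.11]
  [ -0.09    0.84   -0.08   -0.05   -0.01]
  [ -0.08   -0.07    0.87   -0.10   -0.06]
  [ -0.01   -0.01   -0.06    0.97   -0.02]
  [ -0.13   -0.10   -0.09   -0.14    0.97]
Leontief inverse L = M⁻¹:
  [  1.1478    0.1904    0.0950    0.1465    0.1410]
  [  0.1393    1.2269    0.1298    0.0951    0.0384]
  [  0.1324    0.1308    1.1878    0.1549    0.0930]
  [  0.0253    0.0262    0.0788    1.0470    0.0296]
  [  0.1841    0.1679    0.1477    0.1949    1.0667]
Total output x = L · d:
  x_0 = 1.1478·94 + 0.1904·56 + 0.0950·70 + 0.1465·12 + 0.1410·76 = 137.6843
  x_1 = 0.1393·94 + 1.2269·56 + 0.1298·70 + 0.0951·12 + 0.0384·76 = 94.9433
  x_2 = 0.1324·94 + 0.1308·56 + 1.1878·70 + 0.1549·12 + 0.0930·76 = 111.8452
  x_3 = 0.0253·94 + 0.0262·56 + 0.0788·70 + 1.0470·12 + 0.0296·76 = 24.1713
  x_4 = 0.1841·94 + 0.1679·56 + 0.1477·70 + 0.1949·12 + 1.0667·76 = 120.4570
Output multipliers (column sums of L):
  Energy: 1.6288
  Mining: 1.7422
  Finance: 1.6391
  Agriculture: 1.6384
  Services: 1.3688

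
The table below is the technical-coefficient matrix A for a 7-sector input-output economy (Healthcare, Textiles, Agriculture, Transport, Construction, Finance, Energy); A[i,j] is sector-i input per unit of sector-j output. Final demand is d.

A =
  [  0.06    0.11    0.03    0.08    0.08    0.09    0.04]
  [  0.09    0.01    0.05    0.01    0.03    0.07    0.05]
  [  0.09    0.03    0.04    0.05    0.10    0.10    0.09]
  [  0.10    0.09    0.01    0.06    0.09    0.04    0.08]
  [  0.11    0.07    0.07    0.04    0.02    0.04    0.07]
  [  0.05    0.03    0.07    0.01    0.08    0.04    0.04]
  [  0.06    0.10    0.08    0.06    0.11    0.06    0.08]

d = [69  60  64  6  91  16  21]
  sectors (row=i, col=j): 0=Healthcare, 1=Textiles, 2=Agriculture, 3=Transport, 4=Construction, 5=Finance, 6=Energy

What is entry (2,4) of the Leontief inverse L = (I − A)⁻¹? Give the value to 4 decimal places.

Form M = I − A:
  [  0.94   -0.11   -0.03   -0.08   -0.08   -0.09   -0.04]
  [ -0.09    0.99   -0.05   -0.01   -0.03   -0.07   -0.05]
  [ -0.09   -0.03    0.96   -0.05   -0.10   -0.10   -0.09]
  [ -0.10   -0.09   -0.01    0.94   -0.09   -0.04   -0.08]
  [ -0.11   -0.07   -0.07   -0.04    0.98   -0.04   -0.07]
  [ -0.05   -0.03   -0.07   -0.01   -0.08    0.96   -0.04]
  [ -0.06   -0.10   -0.08   -0.06   -0.11   -0.06    0.92]
Leontief inverse L = M⁻¹:
  [  1.1278    0.1611    0.0727    0.1147    0.1367    0.1412    0.0914]
  [  0.1311    1.0471    0.0790    0.0360    0.0722    0.1066    0.0836]
  [  0.1590    0.0898    1.0876    0.0902    0.1639    0.1544    0.1452]
  [  0.1662    0.1462    0.0525    1.0979    0.1464    0.0917    0.1309]
  [  0.1679    0.1194    0.1071    0.0755    1.0761    0.0909    0.1167]
  [  0.0959    0.0658    0.1005    0.0357    0.1199    1.0772    0.0766]
  [  0.1388    0.1602    0.1307    0.1022    0.1771    0.1213    1.1421]
Total output x = L · d:
  x_0 = 1.1278·69 + 0.1611·60 + 0.0727·64 + 0.1147·6 + 0.1367·91 + 0.1412·16 + 0.0914·21 = 109.4497
  x_1 = 0.1311·69 + 1.0471·60 + 0.0790·64 + 0.0360·6 + 0.0722·91 + 0.1066·16 + 0.0836·21 = 87.1810
  x_2 = 0.1590·69 + 0.0898·60 + 1.0876·64 + 0.0902·6 + 0.1639·91 + 0.1544·16 + 0.1452·21 = 106.9339
  x_3 = 0.1662·69 + 0.1462·60 + 0.0525·64 + 1.0979·6 + 0.1464·91 + 0.0917·16 + 0.1309·21 = 47.7294
  x_4 = 0.1679·69 + 0.1194·60 + 0.1071·64 + 0.0755·6 + 1.0761·91 + 0.0909·16 + 0.1167·21 = 127.8876
  x_5 = 0.0959·69 + 0.0658·60 + 0.1005·64 + 0.0357·6 + 0.1199·91 + 1.0772·16 + 0.0766·21 = 46.9686
  x_6 = 0.1388·69 + 0.1602·60 + 0.1307·64 + 0.1022·6 + 0.1771·91 + 0.1213·16 + 1.1421·21 = 70.2058

L[2,4] = 0.1639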